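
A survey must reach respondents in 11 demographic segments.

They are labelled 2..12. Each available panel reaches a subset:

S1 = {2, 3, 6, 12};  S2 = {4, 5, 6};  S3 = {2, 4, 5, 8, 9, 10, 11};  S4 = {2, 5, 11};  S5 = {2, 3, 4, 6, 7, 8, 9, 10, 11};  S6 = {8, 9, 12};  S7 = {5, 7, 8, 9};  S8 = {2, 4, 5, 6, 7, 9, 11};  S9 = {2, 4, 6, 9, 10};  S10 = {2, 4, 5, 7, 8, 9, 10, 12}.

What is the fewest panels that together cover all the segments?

Take {S5, S10}. Their union is {2, 3, 4, 5, 6, 7, 8, 9, 10, 11, 12}, which is all 11 segments.
No single panel has all 11 segments (the largest, S5, has 9), so 2 is optimal.

2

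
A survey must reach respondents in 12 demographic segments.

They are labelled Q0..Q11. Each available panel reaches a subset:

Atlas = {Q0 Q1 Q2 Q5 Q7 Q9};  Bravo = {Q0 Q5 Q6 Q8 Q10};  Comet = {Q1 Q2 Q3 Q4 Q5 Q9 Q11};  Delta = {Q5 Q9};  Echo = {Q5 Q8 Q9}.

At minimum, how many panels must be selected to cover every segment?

Atlas and Bravo and Comet together: Atlas ∪ Bravo ∪ Comet = {Q0, Q1, Q2, Q3, Q4, Q5, Q6, Q7, Q8, Q9, Q10, Q11} — every segment is covered.
Only Comet contains Q3, so Comet is forced; the remaining 5 segments need at least 2 more panels (each remaining panel adds at most 4) — so at least 3 panels are needed, and 3 is optimal.

3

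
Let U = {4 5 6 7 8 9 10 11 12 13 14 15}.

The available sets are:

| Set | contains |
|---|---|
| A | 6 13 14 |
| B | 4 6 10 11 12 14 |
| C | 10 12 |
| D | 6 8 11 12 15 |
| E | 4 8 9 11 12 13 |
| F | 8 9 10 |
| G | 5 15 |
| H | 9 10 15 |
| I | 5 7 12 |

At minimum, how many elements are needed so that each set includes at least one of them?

T = {5, 10, 11, 14} meets every set (each contains at least one member of T), and |T| = 4.
No choice of 3 elements meets every set, so 4 is the minimum.

4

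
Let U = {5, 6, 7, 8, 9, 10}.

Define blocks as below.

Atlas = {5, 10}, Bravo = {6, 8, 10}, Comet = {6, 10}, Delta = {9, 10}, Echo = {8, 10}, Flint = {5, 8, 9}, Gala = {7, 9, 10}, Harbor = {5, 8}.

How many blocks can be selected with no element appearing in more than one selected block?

Gala, Harbor are pairwise disjoint (Gala={7,9,10}; Harbor={5,8}).
Every remaining block overlaps one of these, and no 3 of the listed blocks are pairwise disjoint, so 2 is the maximum.

2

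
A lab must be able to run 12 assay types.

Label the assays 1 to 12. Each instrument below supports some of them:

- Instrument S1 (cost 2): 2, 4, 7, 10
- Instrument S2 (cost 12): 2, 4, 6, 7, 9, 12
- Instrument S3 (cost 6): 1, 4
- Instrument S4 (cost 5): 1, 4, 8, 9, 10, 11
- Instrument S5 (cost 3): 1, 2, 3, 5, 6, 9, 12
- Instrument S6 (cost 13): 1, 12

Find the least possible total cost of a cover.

S1, S4, S5 together cover every assay (S1 ∪ S4 ∪ S5 = {1, 2, 3, 4, 5, 6, 7, 8, 9, 10, 11, 12}); total cost 2 + 5 + 3 = 10.
No covering selection has total cost below 10.

10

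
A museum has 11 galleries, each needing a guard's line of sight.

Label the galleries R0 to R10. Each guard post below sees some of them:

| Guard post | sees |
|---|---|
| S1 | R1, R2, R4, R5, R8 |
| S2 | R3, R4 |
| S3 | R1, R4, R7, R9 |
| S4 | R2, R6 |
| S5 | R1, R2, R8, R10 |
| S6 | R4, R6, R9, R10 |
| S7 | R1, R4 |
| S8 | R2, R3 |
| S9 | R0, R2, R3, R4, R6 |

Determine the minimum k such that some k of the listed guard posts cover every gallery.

S1 and S3 and S5 and S9 together: S1 ∪ S3 ∪ S5 ∪ S9 = {R0, R1, R2, R3, R4, R5, R6, R7, R8, R9, R10} — every gallery is covered.
No 3 of the 9 guard posts cover everything (all 84 combinations miss at least one gallery), so 4 is optimal.

4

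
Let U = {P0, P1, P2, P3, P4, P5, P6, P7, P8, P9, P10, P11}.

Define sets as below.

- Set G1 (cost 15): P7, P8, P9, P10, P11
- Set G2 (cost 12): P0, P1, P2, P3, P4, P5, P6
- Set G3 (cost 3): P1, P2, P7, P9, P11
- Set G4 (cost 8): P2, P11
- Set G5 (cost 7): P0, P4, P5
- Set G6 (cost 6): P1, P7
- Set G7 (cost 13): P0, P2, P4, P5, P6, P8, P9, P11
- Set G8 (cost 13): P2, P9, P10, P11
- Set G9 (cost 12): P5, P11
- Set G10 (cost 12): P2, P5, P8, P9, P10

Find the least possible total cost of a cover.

G2, G3, G10 together cover every element (G2 ∪ G3 ∪ G10 = {P0, P1, P2, P3, P4, P5, P6, P7, P8, P9, P10, P11}); total cost 12 + 3 + 12 = 27.
The greedy pick G3, G5, G2, G10 costs 34; no covering selection beats 27.

27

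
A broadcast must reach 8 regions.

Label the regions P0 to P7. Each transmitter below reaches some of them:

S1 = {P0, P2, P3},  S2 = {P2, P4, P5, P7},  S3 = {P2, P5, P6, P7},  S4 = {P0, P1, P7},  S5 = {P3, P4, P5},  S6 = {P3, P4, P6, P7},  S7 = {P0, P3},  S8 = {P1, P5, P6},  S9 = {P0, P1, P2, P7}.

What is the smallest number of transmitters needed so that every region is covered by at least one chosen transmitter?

3

S5 and S8 and S9 together: S5 ∪ S8 ∪ S9 = {P0, P1, P2, P3, P4, P5, P6, P7} — every region is covered.
No 2 of the 9 transmitters cover everything (all 36 combinations miss at least one region), so 3 is optimal.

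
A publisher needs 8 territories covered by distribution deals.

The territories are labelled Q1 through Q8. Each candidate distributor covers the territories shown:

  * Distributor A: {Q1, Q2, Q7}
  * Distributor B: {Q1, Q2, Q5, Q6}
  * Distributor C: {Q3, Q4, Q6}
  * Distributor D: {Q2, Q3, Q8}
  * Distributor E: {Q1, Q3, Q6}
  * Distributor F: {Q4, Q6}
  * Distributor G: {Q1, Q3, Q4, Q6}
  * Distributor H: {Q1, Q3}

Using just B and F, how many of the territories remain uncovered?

3

Union of B, F = {Q1, Q2, Q4, Q5, Q6}.
Not covered: Q3, Q7, Q8 — 3 territories.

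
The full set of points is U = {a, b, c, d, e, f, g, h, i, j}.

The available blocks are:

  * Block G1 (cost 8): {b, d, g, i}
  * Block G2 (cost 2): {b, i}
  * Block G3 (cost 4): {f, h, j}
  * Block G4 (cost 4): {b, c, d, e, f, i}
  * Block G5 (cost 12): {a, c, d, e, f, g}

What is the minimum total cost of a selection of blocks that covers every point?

18

G2, G3, G5 together cover every point (G2 ∪ G3 ∪ G5 = {a, b, c, d, e, f, g, h, i, j}); total cost 2 + 4 + 12 = 18.
The greedy pick G4, G3, G5 costs 20; no covering selection beats 18.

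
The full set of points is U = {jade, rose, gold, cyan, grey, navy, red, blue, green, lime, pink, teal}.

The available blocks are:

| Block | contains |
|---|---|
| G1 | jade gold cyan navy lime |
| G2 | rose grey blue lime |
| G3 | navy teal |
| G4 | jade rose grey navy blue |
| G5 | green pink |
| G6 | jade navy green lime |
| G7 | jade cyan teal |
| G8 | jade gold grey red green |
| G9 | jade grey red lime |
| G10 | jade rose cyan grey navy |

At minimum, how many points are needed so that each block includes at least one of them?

4

The 4 points {jade, blue, pink, teal} hit every block.
No choice of 3 points meets every block, so 4 is the minimum.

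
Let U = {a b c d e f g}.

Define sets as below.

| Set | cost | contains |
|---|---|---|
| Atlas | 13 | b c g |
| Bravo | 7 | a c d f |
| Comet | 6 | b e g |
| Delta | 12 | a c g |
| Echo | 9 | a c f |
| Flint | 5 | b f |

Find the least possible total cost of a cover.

Bravo, Comet together cover every element (Bravo ∪ Comet = {a, b, c, d, e, f, g}); total cost 7 + 6 = 13.
No covering selection has total cost below 13.

13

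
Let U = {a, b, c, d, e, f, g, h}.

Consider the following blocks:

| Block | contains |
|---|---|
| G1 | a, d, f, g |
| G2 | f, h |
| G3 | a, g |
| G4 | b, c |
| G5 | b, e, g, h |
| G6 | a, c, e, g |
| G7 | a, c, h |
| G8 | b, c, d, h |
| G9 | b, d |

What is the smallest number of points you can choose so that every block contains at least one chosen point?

3

The 3 points {b, g, h} hit every block.
The blocks G2, G6, G9 are pairwise disjoint, so any hitting set needs a separate point for each — at least 3. Hence 3 is optimal.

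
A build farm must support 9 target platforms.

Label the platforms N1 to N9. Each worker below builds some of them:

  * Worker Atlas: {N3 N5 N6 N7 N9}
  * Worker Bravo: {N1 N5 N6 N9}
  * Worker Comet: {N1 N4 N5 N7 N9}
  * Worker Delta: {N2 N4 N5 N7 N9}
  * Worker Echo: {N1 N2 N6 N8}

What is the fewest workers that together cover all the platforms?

Atlas and Comet and Echo together: Atlas ∪ Comet ∪ Echo = {N1, N2, N3, N4, N5, N6, N7, N8, N9} — every platform is covered.
Only Atlas contains N3, so Atlas is forced; the remaining 4 platforms need at least 2 more workers (each remaining worker adds at most 3) — so at least 3 workers are needed, and 3 is optimal.

3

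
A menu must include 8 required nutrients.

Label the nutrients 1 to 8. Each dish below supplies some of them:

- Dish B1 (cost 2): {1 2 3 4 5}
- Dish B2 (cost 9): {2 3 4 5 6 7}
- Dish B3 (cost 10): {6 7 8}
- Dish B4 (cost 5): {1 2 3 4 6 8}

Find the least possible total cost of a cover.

B1, B3 together cover every nutrient (B1 ∪ B3 = {1, 2, 3, 4, 5, 6, 7, 8}); total cost 2 + 10 = 12.
The greedy pick B1, B4, B2 costs 16; no covering selection beats 12.

12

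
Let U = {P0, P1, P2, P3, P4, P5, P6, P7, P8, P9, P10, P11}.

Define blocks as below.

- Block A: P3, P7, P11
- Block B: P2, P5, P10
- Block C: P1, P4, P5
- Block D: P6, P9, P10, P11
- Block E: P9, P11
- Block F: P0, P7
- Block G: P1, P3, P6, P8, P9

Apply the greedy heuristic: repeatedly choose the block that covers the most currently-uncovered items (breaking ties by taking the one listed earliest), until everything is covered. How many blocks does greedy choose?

5

Greedy: pick G (covers 5 new) → pick B (covers 3 new) → pick A (covers 2 new) → pick C (covers 1 new) → pick F (covers 1 new). Total picks: 5.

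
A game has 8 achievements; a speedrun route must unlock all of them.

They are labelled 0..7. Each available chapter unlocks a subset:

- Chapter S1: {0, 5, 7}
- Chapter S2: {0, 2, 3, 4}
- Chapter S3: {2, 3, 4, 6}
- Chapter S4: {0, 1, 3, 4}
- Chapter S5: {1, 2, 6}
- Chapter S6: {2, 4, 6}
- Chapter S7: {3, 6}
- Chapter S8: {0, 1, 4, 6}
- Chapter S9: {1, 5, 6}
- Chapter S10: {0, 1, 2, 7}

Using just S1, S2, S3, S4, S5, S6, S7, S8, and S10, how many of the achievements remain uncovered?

Union of S1, S2, S3, S4, S5, S6, S7, S8, S10 = {0, 1, 2, 3, 4, 5, 6, 7} — that's every achievement, so 0 are uncovered.

0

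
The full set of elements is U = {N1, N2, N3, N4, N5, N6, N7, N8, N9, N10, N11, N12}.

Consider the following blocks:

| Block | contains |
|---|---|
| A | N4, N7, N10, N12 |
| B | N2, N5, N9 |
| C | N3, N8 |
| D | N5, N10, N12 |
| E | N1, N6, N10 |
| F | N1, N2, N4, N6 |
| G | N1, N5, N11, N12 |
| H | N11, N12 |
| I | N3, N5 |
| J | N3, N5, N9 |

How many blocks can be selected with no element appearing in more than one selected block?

B, C, E, H are pairwise disjoint (B={N2,N5,N9}; C={N3,N8}; E={N1,N6,N10}; H={N11,N12}).
Every remaining block overlaps one of these, and no 5 of the listed blocks are pairwise disjoint, so 4 is the maximum.

4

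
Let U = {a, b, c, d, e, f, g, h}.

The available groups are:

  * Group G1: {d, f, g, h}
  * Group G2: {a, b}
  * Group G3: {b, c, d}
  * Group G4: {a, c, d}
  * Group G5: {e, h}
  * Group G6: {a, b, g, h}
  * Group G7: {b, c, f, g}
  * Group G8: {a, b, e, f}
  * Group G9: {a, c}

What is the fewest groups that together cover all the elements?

3

Take {G4, G6, G8}. Their union is {a, b, c, d, e, f, g, h}, which is all 8 elements.
No 2 of the 9 groups cover everything (all 36 combinations miss at least one element), so 3 is optimal.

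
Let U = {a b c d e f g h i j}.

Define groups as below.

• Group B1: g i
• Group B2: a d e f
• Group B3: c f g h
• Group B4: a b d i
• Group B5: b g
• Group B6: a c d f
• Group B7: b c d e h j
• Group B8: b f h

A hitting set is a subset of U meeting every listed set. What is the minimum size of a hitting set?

3

The 3 elements {a, b, g} hit every group.
No choice of 2 elements meets every group, so 3 is the minimum.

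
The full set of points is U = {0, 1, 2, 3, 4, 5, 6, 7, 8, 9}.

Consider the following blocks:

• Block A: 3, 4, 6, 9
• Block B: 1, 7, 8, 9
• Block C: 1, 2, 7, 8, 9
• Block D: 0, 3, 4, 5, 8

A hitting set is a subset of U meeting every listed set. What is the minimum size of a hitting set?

H = {3, 9} meets every block (each contains at least one member of H), and |H| = 2.
No single point lies in every block, so at least 2 are needed and 2 is optimal.

2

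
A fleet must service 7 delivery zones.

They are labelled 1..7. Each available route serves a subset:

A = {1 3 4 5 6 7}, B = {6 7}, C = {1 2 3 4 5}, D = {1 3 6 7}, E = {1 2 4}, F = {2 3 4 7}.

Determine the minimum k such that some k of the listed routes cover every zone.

2

A and C together: A ∪ C = {1, 2, 3, 4, 5, 6, 7} — every zone is covered.
No single route has all 7 zones (the largest, A, has 6), so 2 is optimal.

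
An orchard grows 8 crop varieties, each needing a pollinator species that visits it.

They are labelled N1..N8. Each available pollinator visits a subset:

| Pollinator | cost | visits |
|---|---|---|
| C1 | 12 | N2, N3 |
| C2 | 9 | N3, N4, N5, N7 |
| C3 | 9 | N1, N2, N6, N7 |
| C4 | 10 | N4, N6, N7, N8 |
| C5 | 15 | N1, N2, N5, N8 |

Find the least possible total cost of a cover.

C2, C3, C4 together cover every variety (C2 ∪ C3 ∪ C4 = {N1, N2, N3, N4, N5, N6, N7, N8}); total cost 9 + 9 + 10 = 28.
No covering selection has total cost below 28.

28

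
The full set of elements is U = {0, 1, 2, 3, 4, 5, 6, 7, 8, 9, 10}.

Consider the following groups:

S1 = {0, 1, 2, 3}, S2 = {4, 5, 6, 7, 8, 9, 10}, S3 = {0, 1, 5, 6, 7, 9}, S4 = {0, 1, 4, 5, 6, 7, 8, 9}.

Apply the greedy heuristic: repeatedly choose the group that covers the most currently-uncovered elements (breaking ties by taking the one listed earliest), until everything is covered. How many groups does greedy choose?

3

Greedy: pick S4 (covers 8 new) → pick S1 (covers 2 new) → pick S2 (covers 1 new). Total picks: 3.
(The true minimum cover uses only 2 groups, so greedy is not optimal here.)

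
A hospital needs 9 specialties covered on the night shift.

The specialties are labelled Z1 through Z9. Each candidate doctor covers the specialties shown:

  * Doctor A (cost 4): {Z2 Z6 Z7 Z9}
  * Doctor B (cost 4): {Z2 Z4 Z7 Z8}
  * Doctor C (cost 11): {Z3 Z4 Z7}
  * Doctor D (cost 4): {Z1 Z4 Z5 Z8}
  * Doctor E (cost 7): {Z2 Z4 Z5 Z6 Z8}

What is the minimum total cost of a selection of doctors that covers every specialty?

A, C, D together cover every specialty (A ∪ C ∪ D = {Z1, Z2, Z3, Z4, Z5, Z6, Z7, Z8, Z9}); total cost 4 + 11 + 4 = 19.
No covering selection has total cost below 19.

19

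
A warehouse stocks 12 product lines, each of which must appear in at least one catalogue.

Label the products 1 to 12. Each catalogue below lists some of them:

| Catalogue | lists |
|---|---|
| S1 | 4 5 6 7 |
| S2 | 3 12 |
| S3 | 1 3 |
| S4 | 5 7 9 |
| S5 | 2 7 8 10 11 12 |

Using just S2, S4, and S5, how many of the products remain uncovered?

3

Union of S2, S4, S5 = {2, 3, 5, 7, 8, 9, 10, 11, 12}.
Not covered: 1, 4, 6 — 3 products.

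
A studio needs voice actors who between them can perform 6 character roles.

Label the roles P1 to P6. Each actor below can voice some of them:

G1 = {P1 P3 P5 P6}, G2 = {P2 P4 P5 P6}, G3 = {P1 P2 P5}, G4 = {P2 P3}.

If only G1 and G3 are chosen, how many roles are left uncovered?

1

Union of G1, G3 = {P1, P2, P3, P5, P6}.
Not covered: P4 — 1 role.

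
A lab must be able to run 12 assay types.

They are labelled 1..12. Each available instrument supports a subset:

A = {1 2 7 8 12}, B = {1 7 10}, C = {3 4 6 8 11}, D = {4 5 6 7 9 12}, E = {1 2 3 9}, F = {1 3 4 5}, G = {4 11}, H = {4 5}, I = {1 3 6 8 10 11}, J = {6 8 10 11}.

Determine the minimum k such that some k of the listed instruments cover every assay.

Take {D, E, J}. Their union is {1, 2, 3, 4, 5, 6, 7, 8, 9, 10, 11, 12}, which is all 12 assays.
No 2 of the 10 instruments cover everything (all 45 combinations miss at least one assay), so 3 is optimal.

3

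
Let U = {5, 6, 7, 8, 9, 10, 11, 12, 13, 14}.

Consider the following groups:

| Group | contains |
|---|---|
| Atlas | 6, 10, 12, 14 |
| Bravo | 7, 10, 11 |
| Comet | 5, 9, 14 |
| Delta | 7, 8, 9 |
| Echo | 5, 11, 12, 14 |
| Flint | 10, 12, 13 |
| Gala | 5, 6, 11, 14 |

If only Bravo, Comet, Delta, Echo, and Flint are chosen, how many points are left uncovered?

Union of Bravo, Comet, Delta, Echo, Flint = {5, 7, 8, 9, 10, 11, 12, 13, 14}.
Not covered: 6 — 1 point.

1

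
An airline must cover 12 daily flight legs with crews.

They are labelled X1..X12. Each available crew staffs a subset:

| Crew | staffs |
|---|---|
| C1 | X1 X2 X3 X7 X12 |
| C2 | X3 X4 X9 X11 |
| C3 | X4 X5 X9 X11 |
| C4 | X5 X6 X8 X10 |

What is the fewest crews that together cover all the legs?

Take {C1, C3, C4}. Their union is {X1, X2, X3, X4, X5, X6, X7, X8, X9, X10, X11, X12}, which is all 12 legs.
Each crew has at most 5 legs, and 2·5 = 10 < 12 — so at least 3 crews are needed, and 3 is optimal.

3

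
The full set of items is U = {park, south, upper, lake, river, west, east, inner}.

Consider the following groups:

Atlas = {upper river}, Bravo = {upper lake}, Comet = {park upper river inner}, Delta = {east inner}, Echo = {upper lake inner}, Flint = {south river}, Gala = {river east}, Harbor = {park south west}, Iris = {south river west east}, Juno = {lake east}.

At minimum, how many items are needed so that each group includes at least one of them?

3

The 3 items {south, upper, east} hit every group.
The groups Bravo, Delta, Flint are pairwise disjoint, so any hitting set needs a separate item for each — at least 3. Hence 3 is optimal.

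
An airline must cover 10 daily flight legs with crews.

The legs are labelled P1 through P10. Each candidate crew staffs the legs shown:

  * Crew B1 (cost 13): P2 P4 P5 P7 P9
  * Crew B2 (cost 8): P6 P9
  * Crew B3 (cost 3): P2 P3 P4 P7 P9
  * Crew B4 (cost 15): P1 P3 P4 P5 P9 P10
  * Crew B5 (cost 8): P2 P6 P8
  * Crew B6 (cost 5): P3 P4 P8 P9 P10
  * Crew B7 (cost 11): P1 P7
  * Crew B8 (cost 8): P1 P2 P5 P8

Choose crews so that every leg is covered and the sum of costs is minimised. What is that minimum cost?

24

B2, B3, B6, B8 together cover every leg (B2 ∪ B3 ∪ B6 ∪ B8 = {P1, P2, P3, P4, P5, P6, P7, P8, P9, P10}); total cost 8 + 3 + 5 + 8 = 24.
No covering selection has total cost below 24.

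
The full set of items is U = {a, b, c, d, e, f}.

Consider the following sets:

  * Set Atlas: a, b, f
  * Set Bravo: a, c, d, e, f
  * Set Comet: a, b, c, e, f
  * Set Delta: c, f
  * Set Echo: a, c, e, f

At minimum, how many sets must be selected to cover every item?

Take {Atlas, Bravo}. Their union is {a, b, c, d, e, f}, which is all 6 items.
No single set has all 6 items (the largest, Bravo, has 5), so 2 is optimal.

2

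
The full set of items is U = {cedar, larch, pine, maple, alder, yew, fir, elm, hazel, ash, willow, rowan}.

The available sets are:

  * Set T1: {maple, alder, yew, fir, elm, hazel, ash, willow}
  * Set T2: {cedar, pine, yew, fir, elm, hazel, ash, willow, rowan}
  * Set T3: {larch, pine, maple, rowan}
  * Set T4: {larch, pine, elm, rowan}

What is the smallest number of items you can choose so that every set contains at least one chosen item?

2

Take H = {pine, alder}. Each listed set contains at least one of these, so H is a hitting set of size 2.
No single item lies in every set, so at least 2 are needed and 2 is optimal.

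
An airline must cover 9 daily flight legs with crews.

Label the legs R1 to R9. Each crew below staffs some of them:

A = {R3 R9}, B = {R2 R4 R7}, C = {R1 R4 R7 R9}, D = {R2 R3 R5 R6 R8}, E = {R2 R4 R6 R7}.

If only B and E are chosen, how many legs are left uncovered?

5

Union of B, E = {R2, R4, R6, R7}.
Not covered: R1, R3, R5, R8, R9 — 5 legs.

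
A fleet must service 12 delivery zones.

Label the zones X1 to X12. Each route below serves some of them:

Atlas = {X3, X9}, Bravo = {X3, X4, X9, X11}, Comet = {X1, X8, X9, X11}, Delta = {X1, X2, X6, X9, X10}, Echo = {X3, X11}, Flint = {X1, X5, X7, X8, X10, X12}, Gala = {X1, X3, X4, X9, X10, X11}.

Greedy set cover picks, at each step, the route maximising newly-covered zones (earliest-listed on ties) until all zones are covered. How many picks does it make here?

Greedy: pick Flint (covers 6 new) → pick Bravo (covers 4 new) → pick Delta (covers 2 new). Total picks: 3.

3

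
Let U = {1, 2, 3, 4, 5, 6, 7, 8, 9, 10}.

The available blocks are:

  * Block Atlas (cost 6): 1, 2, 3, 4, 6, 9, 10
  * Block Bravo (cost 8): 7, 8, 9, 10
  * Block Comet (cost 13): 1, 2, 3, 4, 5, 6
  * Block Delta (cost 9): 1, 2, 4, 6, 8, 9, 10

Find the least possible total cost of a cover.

Bravo, Comet together cover every element (Bravo ∪ Comet = {1, 2, 3, 4, 5, 6, 7, 8, 9, 10}); total cost 8 + 13 = 21.
The greedy pick Atlas, Bravo, Comet costs 27; no covering selection beats 21.

21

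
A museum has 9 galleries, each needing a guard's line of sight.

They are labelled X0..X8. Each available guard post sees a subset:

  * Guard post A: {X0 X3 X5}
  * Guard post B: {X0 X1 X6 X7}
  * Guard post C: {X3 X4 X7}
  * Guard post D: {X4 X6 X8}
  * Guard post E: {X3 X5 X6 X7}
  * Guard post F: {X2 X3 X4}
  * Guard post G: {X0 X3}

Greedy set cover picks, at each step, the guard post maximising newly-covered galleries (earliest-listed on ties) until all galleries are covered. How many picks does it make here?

Greedy: pick B (covers 4 new) → pick F (covers 3 new) → pick A (covers 1 new) → pick D (covers 1 new). Total picks: 4.

4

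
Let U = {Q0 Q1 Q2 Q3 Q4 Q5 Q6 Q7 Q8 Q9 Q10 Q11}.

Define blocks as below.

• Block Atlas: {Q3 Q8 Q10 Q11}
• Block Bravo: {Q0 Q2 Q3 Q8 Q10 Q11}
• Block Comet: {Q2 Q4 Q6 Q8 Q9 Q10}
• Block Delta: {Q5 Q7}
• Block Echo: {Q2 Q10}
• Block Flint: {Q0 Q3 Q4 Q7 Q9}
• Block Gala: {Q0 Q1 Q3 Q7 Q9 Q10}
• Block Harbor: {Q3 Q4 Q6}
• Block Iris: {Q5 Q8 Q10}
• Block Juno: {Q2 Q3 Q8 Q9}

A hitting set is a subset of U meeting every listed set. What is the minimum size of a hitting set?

3

H = {Q2, Q3, Q5} meets every block (each contains at least one member of H), and |H| = 3.
The blocks Delta, Echo, Harbor are pairwise disjoint, so any hitting set needs a separate element for each — at least 3. Hence 3 is optimal.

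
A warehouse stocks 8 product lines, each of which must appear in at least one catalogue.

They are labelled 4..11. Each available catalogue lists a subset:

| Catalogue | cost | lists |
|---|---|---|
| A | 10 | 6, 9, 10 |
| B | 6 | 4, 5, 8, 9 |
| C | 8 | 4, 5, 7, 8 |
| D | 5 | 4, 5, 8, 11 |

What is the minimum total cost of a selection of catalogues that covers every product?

A, C, D together cover every product (A ∪ C ∪ D = {4, 5, 6, 7, 8, 9, 10, 11}); total cost 10 + 8 + 5 = 23.
No covering selection has total cost below 23.

23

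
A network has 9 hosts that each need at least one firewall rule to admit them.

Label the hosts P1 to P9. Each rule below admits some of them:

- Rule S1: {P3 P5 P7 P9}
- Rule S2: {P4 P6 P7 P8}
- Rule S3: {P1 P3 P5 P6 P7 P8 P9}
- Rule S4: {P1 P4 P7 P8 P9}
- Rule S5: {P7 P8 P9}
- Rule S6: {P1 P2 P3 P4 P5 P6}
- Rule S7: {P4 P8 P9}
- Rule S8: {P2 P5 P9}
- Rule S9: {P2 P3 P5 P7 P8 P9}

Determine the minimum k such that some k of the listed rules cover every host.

Take {S4, S6}. Their union is {P1, P2, P3, P4, P5, P6, P7, P8, P9}, which is all 9 hosts.
No single rule has all 9 hosts (the largest, S3, has 7), so 2 is optimal.

2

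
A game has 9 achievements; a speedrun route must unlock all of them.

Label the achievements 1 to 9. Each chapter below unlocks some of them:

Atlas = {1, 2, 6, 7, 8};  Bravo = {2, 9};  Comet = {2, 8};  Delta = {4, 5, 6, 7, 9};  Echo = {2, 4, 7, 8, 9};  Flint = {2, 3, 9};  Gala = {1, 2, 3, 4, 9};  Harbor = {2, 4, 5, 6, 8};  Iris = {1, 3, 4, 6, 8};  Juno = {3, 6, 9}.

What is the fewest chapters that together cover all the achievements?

3

Take {Atlas, Flint, Harbor}. Their union is {1, 2, 3, 4, 5, 6, 7, 8, 9}, which is all 9 achievements.
No 2 of the 10 chapters cover everything (all 45 combinations miss at least one achievement), so 3 is optimal.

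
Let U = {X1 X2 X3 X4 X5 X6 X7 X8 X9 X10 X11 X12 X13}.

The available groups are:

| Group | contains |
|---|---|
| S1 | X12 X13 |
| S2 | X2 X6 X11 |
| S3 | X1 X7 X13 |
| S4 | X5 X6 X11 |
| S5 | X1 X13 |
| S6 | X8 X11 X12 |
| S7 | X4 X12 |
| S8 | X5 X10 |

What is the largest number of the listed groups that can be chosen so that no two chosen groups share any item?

S2, S5, S7, S8 are pairwise disjoint (S2={X2,X6,X11}; S5={X1,X13}; S7={X4,X12}; S8={X5,X10}).
Every remaining group overlaps one of these, and no 5 of the listed groups are pairwise disjoint, so 4 is the maximum.

4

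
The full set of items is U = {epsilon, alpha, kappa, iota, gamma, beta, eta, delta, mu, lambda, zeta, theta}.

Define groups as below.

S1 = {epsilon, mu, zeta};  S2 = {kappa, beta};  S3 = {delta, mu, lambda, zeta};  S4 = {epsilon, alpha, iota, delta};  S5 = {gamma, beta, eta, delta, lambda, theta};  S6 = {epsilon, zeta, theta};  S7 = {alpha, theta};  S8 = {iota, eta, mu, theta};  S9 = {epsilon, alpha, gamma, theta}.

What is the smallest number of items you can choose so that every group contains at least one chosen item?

Take H = {beta, delta, zeta, theta}. Each listed group contains at least one of these, so H is a hitting set of size 4.
No choice of 3 items meets every group, so 4 is the minimum.

4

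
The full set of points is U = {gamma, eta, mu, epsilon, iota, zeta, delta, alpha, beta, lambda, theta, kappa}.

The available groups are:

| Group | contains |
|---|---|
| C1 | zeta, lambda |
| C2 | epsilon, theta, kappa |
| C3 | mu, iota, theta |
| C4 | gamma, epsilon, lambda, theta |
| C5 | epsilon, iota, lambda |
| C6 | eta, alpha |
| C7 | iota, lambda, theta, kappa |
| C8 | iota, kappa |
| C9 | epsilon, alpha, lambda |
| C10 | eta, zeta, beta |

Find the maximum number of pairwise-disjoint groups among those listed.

3

C4, C6, C8 are pairwise disjoint (C4={gamma,epsilon,lambda,theta}; C6={eta,alpha}; C8={iota,kappa}).
Every remaining group overlaps one of these, and no 4 of the listed groups are pairwise disjoint, so 3 is the maximum.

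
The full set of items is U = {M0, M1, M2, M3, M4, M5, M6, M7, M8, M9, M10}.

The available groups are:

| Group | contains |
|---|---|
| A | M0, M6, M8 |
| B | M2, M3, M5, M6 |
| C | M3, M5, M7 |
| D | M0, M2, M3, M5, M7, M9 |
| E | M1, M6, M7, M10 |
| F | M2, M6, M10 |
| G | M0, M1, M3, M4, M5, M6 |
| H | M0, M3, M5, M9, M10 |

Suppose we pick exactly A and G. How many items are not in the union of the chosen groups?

Union of A, G = {M0, M1, M3, M4, M5, M6, M8}.
Not covered: M2, M7, M9, M10 — 4 items.

4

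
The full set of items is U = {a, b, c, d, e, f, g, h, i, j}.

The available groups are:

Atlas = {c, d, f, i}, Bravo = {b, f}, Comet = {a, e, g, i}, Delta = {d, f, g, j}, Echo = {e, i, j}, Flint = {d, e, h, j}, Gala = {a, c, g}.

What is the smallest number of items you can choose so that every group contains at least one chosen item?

T = {a, e, f} meets every group (each contains at least one member of T), and |T| = 3.
The groups Bravo, Flint, Gala are pairwise disjoint, so any hitting set needs a separate item for each — at least 3. Hence 3 is optimal.

3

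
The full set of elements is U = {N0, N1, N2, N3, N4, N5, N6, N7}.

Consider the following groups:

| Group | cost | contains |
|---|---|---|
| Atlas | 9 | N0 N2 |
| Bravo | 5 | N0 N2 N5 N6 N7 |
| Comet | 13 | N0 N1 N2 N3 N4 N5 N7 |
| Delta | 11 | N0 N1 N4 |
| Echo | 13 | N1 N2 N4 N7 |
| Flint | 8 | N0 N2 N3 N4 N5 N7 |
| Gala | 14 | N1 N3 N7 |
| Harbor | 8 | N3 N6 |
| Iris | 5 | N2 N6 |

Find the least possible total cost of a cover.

18

Comet, Iris together cover every element (Comet ∪ Iris = {N0, N1, N2, N3, N4, N5, N6, N7}); total cost 13 + 5 = 18.
The greedy pick Bravo, Flint, Delta costs 24; no covering selection beats 18.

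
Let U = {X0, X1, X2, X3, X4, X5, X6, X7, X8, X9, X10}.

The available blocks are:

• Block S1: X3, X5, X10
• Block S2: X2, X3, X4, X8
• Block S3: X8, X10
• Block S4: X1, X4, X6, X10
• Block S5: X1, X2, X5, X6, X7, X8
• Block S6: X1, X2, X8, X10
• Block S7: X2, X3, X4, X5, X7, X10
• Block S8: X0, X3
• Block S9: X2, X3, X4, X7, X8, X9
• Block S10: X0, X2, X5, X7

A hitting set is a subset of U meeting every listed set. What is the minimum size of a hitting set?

Take H = {X3, X5, X10}. Each listed block contains at least one of these, so H is a hitting set of size 3.
No choice of 2 items meets every block, so 3 is the minimum.

3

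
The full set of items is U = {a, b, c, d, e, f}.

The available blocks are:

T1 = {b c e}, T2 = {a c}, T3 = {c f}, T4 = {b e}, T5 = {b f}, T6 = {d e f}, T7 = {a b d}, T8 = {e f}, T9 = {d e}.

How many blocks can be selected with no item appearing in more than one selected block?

T2, T5, T9 are pairwise disjoint (T2={a,c}; T5={b,f}; T9={d,e}).
Every remaining block overlaps one of these, and no 4 of the listed blocks are pairwise disjoint, so 3 is the maximum.

3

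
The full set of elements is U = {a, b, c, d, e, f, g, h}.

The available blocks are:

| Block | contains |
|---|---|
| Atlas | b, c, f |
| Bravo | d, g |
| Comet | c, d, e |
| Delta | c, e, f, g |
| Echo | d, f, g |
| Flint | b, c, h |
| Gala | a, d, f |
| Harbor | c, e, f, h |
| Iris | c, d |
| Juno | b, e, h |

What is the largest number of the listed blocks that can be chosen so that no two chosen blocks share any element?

2

Atlas, Bravo are pairwise disjoint (Atlas={b,c,f}; Bravo={d,g}).
Every remaining block overlaps one of these, and no 3 of the listed blocks are pairwise disjoint, so 2 is the maximum.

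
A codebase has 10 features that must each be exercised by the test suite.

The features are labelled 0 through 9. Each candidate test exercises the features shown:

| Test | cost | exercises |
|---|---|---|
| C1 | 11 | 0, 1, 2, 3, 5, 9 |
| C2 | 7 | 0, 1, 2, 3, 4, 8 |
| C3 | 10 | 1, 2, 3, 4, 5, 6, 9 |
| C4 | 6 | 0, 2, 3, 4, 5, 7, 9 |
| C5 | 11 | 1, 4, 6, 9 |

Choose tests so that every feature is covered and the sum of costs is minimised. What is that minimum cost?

C2, C3, C4 together cover every feature (C2 ∪ C3 ∪ C4 = {0, 1, 2, 3, 4, 5, 6, 7, 8, 9}); total cost 7 + 10 + 6 = 23.
No covering selection has total cost below 23.

23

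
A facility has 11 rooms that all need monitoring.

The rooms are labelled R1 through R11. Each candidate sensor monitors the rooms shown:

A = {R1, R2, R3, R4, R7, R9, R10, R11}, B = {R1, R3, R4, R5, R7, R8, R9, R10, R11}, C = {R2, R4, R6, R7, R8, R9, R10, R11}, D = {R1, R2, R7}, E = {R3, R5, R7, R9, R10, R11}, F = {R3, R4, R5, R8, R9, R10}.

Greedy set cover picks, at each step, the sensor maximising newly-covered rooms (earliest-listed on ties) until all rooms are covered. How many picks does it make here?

2

Greedy: pick B (covers 9 new) → pick C (covers 2 new). Total picks: 2.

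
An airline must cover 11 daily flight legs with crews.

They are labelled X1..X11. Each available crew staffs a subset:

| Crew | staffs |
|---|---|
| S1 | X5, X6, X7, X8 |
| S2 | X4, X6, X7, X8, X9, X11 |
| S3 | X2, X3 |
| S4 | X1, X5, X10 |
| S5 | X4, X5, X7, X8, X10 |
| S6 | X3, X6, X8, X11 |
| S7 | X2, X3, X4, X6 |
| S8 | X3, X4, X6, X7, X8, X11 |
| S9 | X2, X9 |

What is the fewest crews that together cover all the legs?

S2 and S4 and S7 together: S2 ∪ S4 ∪ S7 = {X1, X2, X3, X4, X5, X6, X7, X8, X9, X10, X11} — every leg is covered.
Only S4 contains X1, so S4 is forced; the remaining 8 legs need at least 2 more crews (each remaining crew adds at most 6) — so at least 3 crews are needed, and 3 is optimal.

3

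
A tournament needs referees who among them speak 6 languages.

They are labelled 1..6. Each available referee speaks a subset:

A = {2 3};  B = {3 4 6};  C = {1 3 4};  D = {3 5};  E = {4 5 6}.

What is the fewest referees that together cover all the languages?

Take {A, C, E}. Their union is {1, 2, 3, 4, 5, 6}, which is all 6 languages.
Only C contains 1, so C is forced; the remaining 3 languages need at least 2 more referees (each remaining referee adds at most 2) — so at least 3 referees are needed, and 3 is optimal.

3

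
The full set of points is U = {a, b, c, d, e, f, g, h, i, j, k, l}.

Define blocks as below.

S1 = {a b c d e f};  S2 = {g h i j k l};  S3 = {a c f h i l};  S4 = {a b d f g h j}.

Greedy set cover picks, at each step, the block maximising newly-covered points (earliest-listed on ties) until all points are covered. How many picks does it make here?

3

Greedy: pick S4 (covers 7 new) → pick S2 (covers 3 new) → pick S1 (covers 2 new). Total picks: 3.
(The true minimum cover uses only 2 blocks, so greedy is not optimal here.)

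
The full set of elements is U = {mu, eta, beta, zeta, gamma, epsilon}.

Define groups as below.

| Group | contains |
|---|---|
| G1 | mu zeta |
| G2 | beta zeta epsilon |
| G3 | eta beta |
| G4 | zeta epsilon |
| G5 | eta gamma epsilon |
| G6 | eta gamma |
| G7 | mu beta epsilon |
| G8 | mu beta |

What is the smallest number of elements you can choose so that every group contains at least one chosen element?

The 3 elements {beta, zeta, gamma} hit every group.
The groups G4, G6, G8 are pairwise disjoint, so any hitting set needs a separate element for each — at least 3. Hence 3 is optimal.

3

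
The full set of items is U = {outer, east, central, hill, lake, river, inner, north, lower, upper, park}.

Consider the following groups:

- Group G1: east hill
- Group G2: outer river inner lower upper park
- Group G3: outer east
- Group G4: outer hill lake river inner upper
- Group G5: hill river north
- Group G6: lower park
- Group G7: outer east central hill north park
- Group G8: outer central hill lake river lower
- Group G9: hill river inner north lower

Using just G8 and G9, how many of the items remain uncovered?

3

Union of G8, G9 = {outer, central, hill, lake, river, inner, north, lower}.
Not covered: east, upper, park — 3 items.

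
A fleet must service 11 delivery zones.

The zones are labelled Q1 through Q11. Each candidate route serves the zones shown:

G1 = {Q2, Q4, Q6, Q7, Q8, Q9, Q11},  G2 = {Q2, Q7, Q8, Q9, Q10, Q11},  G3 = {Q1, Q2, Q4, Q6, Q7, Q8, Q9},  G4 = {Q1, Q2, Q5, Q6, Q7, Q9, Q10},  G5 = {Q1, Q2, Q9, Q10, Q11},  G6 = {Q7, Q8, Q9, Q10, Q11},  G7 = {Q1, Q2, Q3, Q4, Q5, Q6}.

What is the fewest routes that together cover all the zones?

G2 and G7 together: G2 ∪ G7 = {Q1, Q2, Q3, Q4, Q5, Q6, Q7, Q8, Q9, Q10, Q11} — every zone is covered.
No single route has all 11 zones (the largest, G1, has 7), so 2 is optimal.

2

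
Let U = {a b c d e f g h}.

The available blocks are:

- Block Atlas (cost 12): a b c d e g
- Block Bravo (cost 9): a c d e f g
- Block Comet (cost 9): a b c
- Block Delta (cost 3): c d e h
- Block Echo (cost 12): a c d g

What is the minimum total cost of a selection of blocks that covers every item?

21

Bravo, Comet, Delta together cover every item (Bravo ∪ Comet ∪ Delta = {a, b, c, d, e, f, g, h}); total cost 9 + 9 + 3 = 21.
No covering selection has total cost below 21.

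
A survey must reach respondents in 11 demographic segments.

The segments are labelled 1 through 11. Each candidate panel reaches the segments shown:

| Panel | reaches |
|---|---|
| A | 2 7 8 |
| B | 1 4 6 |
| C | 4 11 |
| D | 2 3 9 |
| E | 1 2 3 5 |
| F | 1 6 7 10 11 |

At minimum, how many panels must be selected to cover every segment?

Take {A, B, D, E, F}. Their union is {1, 2, 3, 4, 5, 6, 7, 8, 9, 10, 11}, which is all 11 segments.
No 4 of the 6 panels cover everything (all 15 combinations miss at least one segment), so 5 is optimal.

5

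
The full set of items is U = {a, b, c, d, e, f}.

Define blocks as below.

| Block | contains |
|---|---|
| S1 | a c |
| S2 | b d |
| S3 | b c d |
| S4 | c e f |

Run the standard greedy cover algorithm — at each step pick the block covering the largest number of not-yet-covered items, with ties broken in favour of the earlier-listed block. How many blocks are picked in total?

Greedy: pick S3 (covers 3 new) → pick S4 (covers 2 new) → pick S1 (covers 1 new). Total picks: 3.

3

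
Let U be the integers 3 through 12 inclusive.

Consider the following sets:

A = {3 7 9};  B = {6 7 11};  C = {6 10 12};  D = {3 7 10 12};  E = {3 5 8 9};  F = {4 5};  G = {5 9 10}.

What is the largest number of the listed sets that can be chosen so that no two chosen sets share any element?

3

A, C, F are pairwise disjoint (A={3,7,9}; C={6,10,12}; F={4,5}).
Every remaining set overlaps one of these, and no 4 of the listed sets are pairwise disjoint, so 3 is the maximum.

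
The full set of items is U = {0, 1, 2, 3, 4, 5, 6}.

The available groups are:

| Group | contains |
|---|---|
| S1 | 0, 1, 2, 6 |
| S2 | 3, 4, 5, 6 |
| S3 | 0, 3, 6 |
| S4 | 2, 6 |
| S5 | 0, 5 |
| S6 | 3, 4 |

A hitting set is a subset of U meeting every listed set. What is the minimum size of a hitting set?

3

Take H = {0, 4, 6}. Each listed group contains at least one of these, so H is a hitting set of size 3.
The groups S4, S5, S6 are pairwise disjoint, so any hitting set needs a separate item for each — at least 3. Hence 3 is optimal.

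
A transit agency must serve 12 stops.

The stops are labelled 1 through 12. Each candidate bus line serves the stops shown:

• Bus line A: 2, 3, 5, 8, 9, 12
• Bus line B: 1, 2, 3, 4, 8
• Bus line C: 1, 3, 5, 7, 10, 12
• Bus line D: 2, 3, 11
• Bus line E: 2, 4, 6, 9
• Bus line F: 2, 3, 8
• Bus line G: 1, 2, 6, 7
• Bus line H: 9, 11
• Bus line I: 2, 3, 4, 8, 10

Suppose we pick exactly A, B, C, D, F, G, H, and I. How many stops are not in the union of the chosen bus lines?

0

Union of A, B, C, D, F, G, H, I = {1, 2, 3, 4, 5, 6, 7, 8, 9, 10, 11, 12} — that's every stop, so 0 are uncovered.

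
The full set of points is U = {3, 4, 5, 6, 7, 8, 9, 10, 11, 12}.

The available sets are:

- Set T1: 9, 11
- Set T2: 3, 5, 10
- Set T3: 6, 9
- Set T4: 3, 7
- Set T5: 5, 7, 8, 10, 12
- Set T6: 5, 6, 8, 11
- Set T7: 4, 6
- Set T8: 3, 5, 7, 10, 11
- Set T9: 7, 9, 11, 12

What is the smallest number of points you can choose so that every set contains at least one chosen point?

4

The 4 points {5, 6, 7, 9} hit every set.
No choice of 3 points meets every set, so 4 is the minimum.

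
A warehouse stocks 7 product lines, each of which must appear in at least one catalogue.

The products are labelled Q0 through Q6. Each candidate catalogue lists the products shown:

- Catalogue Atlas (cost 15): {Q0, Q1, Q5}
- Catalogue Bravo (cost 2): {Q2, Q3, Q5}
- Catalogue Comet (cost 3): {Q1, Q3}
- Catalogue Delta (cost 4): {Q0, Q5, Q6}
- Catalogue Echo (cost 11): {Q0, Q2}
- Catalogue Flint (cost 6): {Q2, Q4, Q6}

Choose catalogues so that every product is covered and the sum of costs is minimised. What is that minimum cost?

13

Comet, Delta, Flint together cover every product (Comet ∪ Delta ∪ Flint = {Q0, Q1, Q2, Q3, Q4, Q5, Q6}); total cost 3 + 4 + 6 = 13.
The greedy pick Bravo, Delta, Comet, Flint costs 15; no covering selection beats 13.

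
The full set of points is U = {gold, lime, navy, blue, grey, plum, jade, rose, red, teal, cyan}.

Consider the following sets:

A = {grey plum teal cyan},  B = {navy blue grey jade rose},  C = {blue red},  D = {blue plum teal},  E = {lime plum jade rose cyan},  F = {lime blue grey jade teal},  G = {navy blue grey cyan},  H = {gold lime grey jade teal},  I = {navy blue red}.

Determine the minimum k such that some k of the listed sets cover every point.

3

E, H, and I cover everything between them: the union {gold, lime, navy, blue, grey, plum, jade, rose, red, teal, cyan} is all of U.
Each set has at most 5 points, and 2·5 = 10 < 11 — so at least 3 sets are needed, and 3 is optimal.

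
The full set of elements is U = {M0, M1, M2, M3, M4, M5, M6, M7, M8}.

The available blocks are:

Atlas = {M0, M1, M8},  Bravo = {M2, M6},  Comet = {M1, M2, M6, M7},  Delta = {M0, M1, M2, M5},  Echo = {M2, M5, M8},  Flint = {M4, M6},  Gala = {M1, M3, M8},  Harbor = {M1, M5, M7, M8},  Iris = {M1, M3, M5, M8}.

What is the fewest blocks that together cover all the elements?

Delta and Flint and Gala and Harbor together: Delta ∪ Flint ∪ Gala ∪ Harbor = {M0, M1, M2, M3, M4, M5, M6, M7, M8} — every element is covered.
No 3 of the 9 blocks cover everything (all 84 combinations miss at least one element), so 4 is optimal.

4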